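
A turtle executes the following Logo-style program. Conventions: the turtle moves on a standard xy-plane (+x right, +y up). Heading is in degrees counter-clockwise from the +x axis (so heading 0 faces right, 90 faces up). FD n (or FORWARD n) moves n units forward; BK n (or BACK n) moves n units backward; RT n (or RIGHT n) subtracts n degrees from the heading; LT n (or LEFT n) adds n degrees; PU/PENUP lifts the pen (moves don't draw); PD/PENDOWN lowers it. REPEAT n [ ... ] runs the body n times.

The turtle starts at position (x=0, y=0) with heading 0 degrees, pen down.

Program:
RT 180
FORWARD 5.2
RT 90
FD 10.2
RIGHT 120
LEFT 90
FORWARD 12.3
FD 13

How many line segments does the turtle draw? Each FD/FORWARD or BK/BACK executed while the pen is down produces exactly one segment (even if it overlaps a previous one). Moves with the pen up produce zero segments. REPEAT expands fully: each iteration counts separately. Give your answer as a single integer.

Executing turtle program step by step:
Start: pos=(0,0), heading=0, pen down
RT 180: heading 0 -> 180
FD 5.2: (0,0) -> (-5.2,0) [heading=180, draw]
RT 90: heading 180 -> 90
FD 10.2: (-5.2,0) -> (-5.2,10.2) [heading=90, draw]
RT 120: heading 90 -> 330
LT 90: heading 330 -> 60
FD 12.3: (-5.2,10.2) -> (0.95,20.852) [heading=60, draw]
FD 13: (0.95,20.852) -> (7.45,32.11) [heading=60, draw]
Final: pos=(7.45,32.11), heading=60, 4 segment(s) drawn
Segments drawn: 4

Answer: 4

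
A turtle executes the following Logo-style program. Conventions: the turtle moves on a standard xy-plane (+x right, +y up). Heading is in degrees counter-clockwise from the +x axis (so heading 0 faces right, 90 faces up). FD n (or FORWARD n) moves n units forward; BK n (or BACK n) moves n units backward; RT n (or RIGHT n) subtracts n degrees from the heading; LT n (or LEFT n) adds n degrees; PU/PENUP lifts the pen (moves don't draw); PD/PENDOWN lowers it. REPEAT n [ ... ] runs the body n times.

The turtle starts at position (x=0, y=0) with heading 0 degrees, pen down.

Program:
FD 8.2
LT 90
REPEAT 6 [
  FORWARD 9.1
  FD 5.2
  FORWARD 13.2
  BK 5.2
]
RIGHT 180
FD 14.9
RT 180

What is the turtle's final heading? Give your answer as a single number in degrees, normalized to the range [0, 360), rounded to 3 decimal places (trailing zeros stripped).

Executing turtle program step by step:
Start: pos=(0,0), heading=0, pen down
FD 8.2: (0,0) -> (8.2,0) [heading=0, draw]
LT 90: heading 0 -> 90
REPEAT 6 [
  -- iteration 1/6 --
  FD 9.1: (8.2,0) -> (8.2,9.1) [heading=90, draw]
  FD 5.2: (8.2,9.1) -> (8.2,14.3) [heading=90, draw]
  FD 13.2: (8.2,14.3) -> (8.2,27.5) [heading=90, draw]
  BK 5.2: (8.2,27.5) -> (8.2,22.3) [heading=90, draw]
  -- iteration 2/6 --
  FD 9.1: (8.2,22.3) -> (8.2,31.4) [heading=90, draw]
  FD 5.2: (8.2,31.4) -> (8.2,36.6) [heading=90, draw]
  FD 13.2: (8.2,36.6) -> (8.2,49.8) [heading=90, draw]
  BK 5.2: (8.2,49.8) -> (8.2,44.6) [heading=90, draw]
  -- iteration 3/6 --
  FD 9.1: (8.2,44.6) -> (8.2,53.7) [heading=90, draw]
  FD 5.2: (8.2,53.7) -> (8.2,58.9) [heading=90, draw]
  FD 13.2: (8.2,58.9) -> (8.2,72.1) [heading=90, draw]
  BK 5.2: (8.2,72.1) -> (8.2,66.9) [heading=90, draw]
  -- iteration 4/6 --
  FD 9.1: (8.2,66.9) -> (8.2,76) [heading=90, draw]
  FD 5.2: (8.2,76) -> (8.2,81.2) [heading=90, draw]
  FD 13.2: (8.2,81.2) -> (8.2,94.4) [heading=90, draw]
  BK 5.2: (8.2,94.4) -> (8.2,89.2) [heading=90, draw]
  -- iteration 5/6 --
  FD 9.1: (8.2,89.2) -> (8.2,98.3) [heading=90, draw]
  FD 5.2: (8.2,98.3) -> (8.2,103.5) [heading=90, draw]
  FD 13.2: (8.2,103.5) -> (8.2,116.7) [heading=90, draw]
  BK 5.2: (8.2,116.7) -> (8.2,111.5) [heading=90, draw]
  -- iteration 6/6 --
  FD 9.1: (8.2,111.5) -> (8.2,120.6) [heading=90, draw]
  FD 5.2: (8.2,120.6) -> (8.2,125.8) [heading=90, draw]
  FD 13.2: (8.2,125.8) -> (8.2,139) [heading=90, draw]
  BK 5.2: (8.2,139) -> (8.2,133.8) [heading=90, draw]
]
RT 180: heading 90 -> 270
FD 14.9: (8.2,133.8) -> (8.2,118.9) [heading=270, draw]
RT 180: heading 270 -> 90
Final: pos=(8.2,118.9), heading=90, 26 segment(s) drawn

Answer: 90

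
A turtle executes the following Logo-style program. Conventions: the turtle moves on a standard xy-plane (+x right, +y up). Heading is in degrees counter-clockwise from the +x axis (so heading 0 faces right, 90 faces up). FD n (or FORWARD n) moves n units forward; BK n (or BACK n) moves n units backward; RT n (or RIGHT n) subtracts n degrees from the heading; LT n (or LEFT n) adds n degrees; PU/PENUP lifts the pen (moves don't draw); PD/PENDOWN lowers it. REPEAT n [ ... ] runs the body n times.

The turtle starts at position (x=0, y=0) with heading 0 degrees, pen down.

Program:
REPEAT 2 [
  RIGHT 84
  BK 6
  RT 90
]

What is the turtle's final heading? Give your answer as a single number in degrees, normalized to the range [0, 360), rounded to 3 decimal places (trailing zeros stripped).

Answer: 12

Derivation:
Executing turtle program step by step:
Start: pos=(0,0), heading=0, pen down
REPEAT 2 [
  -- iteration 1/2 --
  RT 84: heading 0 -> 276
  BK 6: (0,0) -> (-0.627,5.967) [heading=276, draw]
  RT 90: heading 276 -> 186
  -- iteration 2/2 --
  RT 84: heading 186 -> 102
  BK 6: (-0.627,5.967) -> (0.62,0.098) [heading=102, draw]
  RT 90: heading 102 -> 12
]
Final: pos=(0.62,0.098), heading=12, 2 segment(s) drawn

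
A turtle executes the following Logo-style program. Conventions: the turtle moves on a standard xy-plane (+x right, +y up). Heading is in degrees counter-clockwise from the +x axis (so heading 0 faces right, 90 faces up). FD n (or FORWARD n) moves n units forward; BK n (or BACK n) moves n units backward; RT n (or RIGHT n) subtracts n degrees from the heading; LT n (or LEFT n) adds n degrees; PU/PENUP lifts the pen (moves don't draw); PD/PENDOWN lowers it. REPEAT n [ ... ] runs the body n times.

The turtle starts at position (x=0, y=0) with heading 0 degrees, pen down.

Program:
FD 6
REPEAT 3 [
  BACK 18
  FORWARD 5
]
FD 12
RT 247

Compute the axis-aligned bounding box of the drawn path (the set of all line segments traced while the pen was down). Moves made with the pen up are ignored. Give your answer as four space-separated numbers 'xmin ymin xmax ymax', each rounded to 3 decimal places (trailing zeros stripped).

Executing turtle program step by step:
Start: pos=(0,0), heading=0, pen down
FD 6: (0,0) -> (6,0) [heading=0, draw]
REPEAT 3 [
  -- iteration 1/3 --
  BK 18: (6,0) -> (-12,0) [heading=0, draw]
  FD 5: (-12,0) -> (-7,0) [heading=0, draw]
  -- iteration 2/3 --
  BK 18: (-7,0) -> (-25,0) [heading=0, draw]
  FD 5: (-25,0) -> (-20,0) [heading=0, draw]
  -- iteration 3/3 --
  BK 18: (-20,0) -> (-38,0) [heading=0, draw]
  FD 5: (-38,0) -> (-33,0) [heading=0, draw]
]
FD 12: (-33,0) -> (-21,0) [heading=0, draw]
RT 247: heading 0 -> 113
Final: pos=(-21,0), heading=113, 8 segment(s) drawn

Segment endpoints: x in {-38, -33, -25, -21, -20, -12, -7, 0, 6}, y in {0}
xmin=-38, ymin=0, xmax=6, ymax=0

Answer: -38 0 6 0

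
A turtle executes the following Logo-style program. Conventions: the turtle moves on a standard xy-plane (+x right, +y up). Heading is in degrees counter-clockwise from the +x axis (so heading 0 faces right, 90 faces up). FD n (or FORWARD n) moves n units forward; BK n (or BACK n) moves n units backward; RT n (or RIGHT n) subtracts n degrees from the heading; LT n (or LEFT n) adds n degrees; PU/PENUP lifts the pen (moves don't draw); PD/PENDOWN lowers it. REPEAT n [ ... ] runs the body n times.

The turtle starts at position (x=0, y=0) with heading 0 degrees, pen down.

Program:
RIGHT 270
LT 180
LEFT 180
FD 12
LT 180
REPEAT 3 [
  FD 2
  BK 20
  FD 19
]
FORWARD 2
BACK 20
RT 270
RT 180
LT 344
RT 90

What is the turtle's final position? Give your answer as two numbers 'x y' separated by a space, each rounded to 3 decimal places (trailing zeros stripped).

Answer: 0 27

Derivation:
Executing turtle program step by step:
Start: pos=(0,0), heading=0, pen down
RT 270: heading 0 -> 90
LT 180: heading 90 -> 270
LT 180: heading 270 -> 90
FD 12: (0,0) -> (0,12) [heading=90, draw]
LT 180: heading 90 -> 270
REPEAT 3 [
  -- iteration 1/3 --
  FD 2: (0,12) -> (0,10) [heading=270, draw]
  BK 20: (0,10) -> (0,30) [heading=270, draw]
  FD 19: (0,30) -> (0,11) [heading=270, draw]
  -- iteration 2/3 --
  FD 2: (0,11) -> (0,9) [heading=270, draw]
  BK 20: (0,9) -> (0,29) [heading=270, draw]
  FD 19: (0,29) -> (0,10) [heading=270, draw]
  -- iteration 3/3 --
  FD 2: (0,10) -> (0,8) [heading=270, draw]
  BK 20: (0,8) -> (0,28) [heading=270, draw]
  FD 19: (0,28) -> (0,9) [heading=270, draw]
]
FD 2: (0,9) -> (0,7) [heading=270, draw]
BK 20: (0,7) -> (0,27) [heading=270, draw]
RT 270: heading 270 -> 0
RT 180: heading 0 -> 180
LT 344: heading 180 -> 164
RT 90: heading 164 -> 74
Final: pos=(0,27), heading=74, 12 segment(s) drawn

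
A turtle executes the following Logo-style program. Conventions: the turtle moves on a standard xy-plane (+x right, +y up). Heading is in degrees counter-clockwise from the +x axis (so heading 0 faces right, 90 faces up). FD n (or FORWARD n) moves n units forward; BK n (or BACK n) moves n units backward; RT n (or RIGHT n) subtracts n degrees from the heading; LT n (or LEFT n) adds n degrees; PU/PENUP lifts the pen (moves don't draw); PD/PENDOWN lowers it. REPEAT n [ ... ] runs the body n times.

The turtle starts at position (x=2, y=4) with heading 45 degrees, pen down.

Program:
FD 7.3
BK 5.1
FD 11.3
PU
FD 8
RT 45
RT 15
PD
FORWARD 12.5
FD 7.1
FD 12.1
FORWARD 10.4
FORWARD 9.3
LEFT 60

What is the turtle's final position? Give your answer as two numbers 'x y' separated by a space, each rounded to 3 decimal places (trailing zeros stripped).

Executing turtle program step by step:
Start: pos=(2,4), heading=45, pen down
FD 7.3: (2,4) -> (7.162,9.162) [heading=45, draw]
BK 5.1: (7.162,9.162) -> (3.556,5.556) [heading=45, draw]
FD 11.3: (3.556,5.556) -> (11.546,13.546) [heading=45, draw]
PU: pen up
FD 8: (11.546,13.546) -> (17.203,19.203) [heading=45, move]
RT 45: heading 45 -> 0
RT 15: heading 0 -> 345
PD: pen down
FD 12.5: (17.203,19.203) -> (29.277,15.968) [heading=345, draw]
FD 7.1: (29.277,15.968) -> (36.135,14.13) [heading=345, draw]
FD 12.1: (36.135,14.13) -> (47.823,10.998) [heading=345, draw]
FD 10.4: (47.823,10.998) -> (57.868,8.307) [heading=345, draw]
FD 9.3: (57.868,8.307) -> (66.851,5.899) [heading=345, draw]
LT 60: heading 345 -> 45
Final: pos=(66.851,5.899), heading=45, 8 segment(s) drawn

Answer: 66.851 5.899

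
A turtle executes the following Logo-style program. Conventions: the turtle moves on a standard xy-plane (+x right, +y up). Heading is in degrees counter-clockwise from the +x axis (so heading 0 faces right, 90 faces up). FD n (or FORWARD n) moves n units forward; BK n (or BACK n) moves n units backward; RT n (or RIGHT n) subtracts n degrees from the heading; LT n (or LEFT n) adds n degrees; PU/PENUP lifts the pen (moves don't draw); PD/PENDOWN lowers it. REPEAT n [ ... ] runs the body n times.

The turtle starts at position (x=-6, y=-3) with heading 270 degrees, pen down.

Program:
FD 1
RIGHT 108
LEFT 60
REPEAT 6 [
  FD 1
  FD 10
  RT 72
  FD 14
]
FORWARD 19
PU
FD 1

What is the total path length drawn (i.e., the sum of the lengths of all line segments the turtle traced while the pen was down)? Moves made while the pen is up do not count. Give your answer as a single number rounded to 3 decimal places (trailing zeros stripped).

Answer: 170

Derivation:
Executing turtle program step by step:
Start: pos=(-6,-3), heading=270, pen down
FD 1: (-6,-3) -> (-6,-4) [heading=270, draw]
RT 108: heading 270 -> 162
LT 60: heading 162 -> 222
REPEAT 6 [
  -- iteration 1/6 --
  FD 1: (-6,-4) -> (-6.743,-4.669) [heading=222, draw]
  FD 10: (-6.743,-4.669) -> (-14.175,-11.36) [heading=222, draw]
  RT 72: heading 222 -> 150
  FD 14: (-14.175,-11.36) -> (-26.299,-4.36) [heading=150, draw]
  -- iteration 2/6 --
  FD 1: (-26.299,-4.36) -> (-27.165,-3.86) [heading=150, draw]
  FD 10: (-27.165,-3.86) -> (-35.825,1.14) [heading=150, draw]
  RT 72: heading 150 -> 78
  FD 14: (-35.825,1.14) -> (-32.914,14.834) [heading=78, draw]
  -- iteration 3/6 --
  FD 1: (-32.914,14.834) -> (-32.707,15.812) [heading=78, draw]
  FD 10: (-32.707,15.812) -> (-30.627,25.593) [heading=78, draw]
  RT 72: heading 78 -> 6
  FD 14: (-30.627,25.593) -> (-16.704,27.057) [heading=6, draw]
  -- iteration 4/6 --
  FD 1: (-16.704,27.057) -> (-15.71,27.161) [heading=6, draw]
  FD 10: (-15.71,27.161) -> (-5.764,28.206) [heading=6, draw]
  RT 72: heading 6 -> 294
  FD 14: (-5.764,28.206) -> (-0.07,15.417) [heading=294, draw]
  -- iteration 5/6 --
  FD 1: (-0.07,15.417) -> (0.337,14.503) [heading=294, draw]
  FD 10: (0.337,14.503) -> (4.404,5.368) [heading=294, draw]
  RT 72: heading 294 -> 222
  FD 14: (4.404,5.368) -> (-6,-4) [heading=222, draw]
  -- iteration 6/6 --
  FD 1: (-6,-4) -> (-6.743,-4.669) [heading=222, draw]
  FD 10: (-6.743,-4.669) -> (-14.175,-11.36) [heading=222, draw]
  RT 72: heading 222 -> 150
  FD 14: (-14.175,-11.36) -> (-26.299,-4.36) [heading=150, draw]
]
FD 19: (-26.299,-4.36) -> (-42.753,5.14) [heading=150, draw]
PU: pen up
FD 1: (-42.753,5.14) -> (-43.619,5.64) [heading=150, move]
Final: pos=(-43.619,5.64), heading=150, 20 segment(s) drawn

Segment lengths:
  seg 1: (-6,-3) -> (-6,-4), length = 1
  seg 2: (-6,-4) -> (-6.743,-4.669), length = 1
  seg 3: (-6.743,-4.669) -> (-14.175,-11.36), length = 10
  seg 4: (-14.175,-11.36) -> (-26.299,-4.36), length = 14
  seg 5: (-26.299,-4.36) -> (-27.165,-3.86), length = 1
  seg 6: (-27.165,-3.86) -> (-35.825,1.14), length = 10
  seg 7: (-35.825,1.14) -> (-32.914,14.834), length = 14
  seg 8: (-32.914,14.834) -> (-32.707,15.812), length = 1
  seg 9: (-32.707,15.812) -> (-30.627,25.593), length = 10
  seg 10: (-30.627,25.593) -> (-16.704,27.057), length = 14
  seg 11: (-16.704,27.057) -> (-15.71,27.161), length = 1
  seg 12: (-15.71,27.161) -> (-5.764,28.206), length = 10
  seg 13: (-5.764,28.206) -> (-0.07,15.417), length = 14
  seg 14: (-0.07,15.417) -> (0.337,14.503), length = 1
  seg 15: (0.337,14.503) -> (4.404,5.368), length = 10
  seg 16: (4.404,5.368) -> (-6,-4), length = 14
  seg 17: (-6,-4) -> (-6.743,-4.669), length = 1
  seg 18: (-6.743,-4.669) -> (-14.175,-11.36), length = 10
  seg 19: (-14.175,-11.36) -> (-26.299,-4.36), length = 14
  seg 20: (-26.299,-4.36) -> (-42.753,5.14), length = 19
Total = 170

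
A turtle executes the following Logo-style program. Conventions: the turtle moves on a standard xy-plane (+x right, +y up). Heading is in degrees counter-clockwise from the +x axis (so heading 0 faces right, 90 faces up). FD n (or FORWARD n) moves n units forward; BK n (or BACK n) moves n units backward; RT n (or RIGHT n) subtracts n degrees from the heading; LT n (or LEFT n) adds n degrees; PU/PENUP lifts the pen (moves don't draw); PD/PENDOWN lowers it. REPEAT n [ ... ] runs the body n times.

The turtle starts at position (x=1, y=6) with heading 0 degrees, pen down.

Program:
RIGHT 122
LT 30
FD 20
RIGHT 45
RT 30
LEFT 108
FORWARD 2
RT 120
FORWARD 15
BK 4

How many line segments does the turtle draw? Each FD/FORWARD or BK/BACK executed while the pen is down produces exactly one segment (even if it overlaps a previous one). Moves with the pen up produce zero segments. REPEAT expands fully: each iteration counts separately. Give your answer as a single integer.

Executing turtle program step by step:
Start: pos=(1,6), heading=0, pen down
RT 122: heading 0 -> 238
LT 30: heading 238 -> 268
FD 20: (1,6) -> (0.302,-13.988) [heading=268, draw]
RT 45: heading 268 -> 223
RT 30: heading 223 -> 193
LT 108: heading 193 -> 301
FD 2: (0.302,-13.988) -> (1.332,-15.702) [heading=301, draw]
RT 120: heading 301 -> 181
FD 15: (1.332,-15.702) -> (-13.666,-15.964) [heading=181, draw]
BK 4: (-13.666,-15.964) -> (-9.666,-15.894) [heading=181, draw]
Final: pos=(-9.666,-15.894), heading=181, 4 segment(s) drawn
Segments drawn: 4

Answer: 4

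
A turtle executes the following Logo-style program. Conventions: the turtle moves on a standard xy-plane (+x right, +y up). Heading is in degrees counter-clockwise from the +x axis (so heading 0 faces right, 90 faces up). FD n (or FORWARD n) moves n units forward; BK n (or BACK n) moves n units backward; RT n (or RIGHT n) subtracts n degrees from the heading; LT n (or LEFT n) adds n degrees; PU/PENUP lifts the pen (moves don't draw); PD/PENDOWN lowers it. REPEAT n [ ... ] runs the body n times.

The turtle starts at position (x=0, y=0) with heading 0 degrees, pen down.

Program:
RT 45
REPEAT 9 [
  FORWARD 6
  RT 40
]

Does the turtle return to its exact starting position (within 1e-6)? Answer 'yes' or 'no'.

Executing turtle program step by step:
Start: pos=(0,0), heading=0, pen down
RT 45: heading 0 -> 315
REPEAT 9 [
  -- iteration 1/9 --
  FD 6: (0,0) -> (4.243,-4.243) [heading=315, draw]
  RT 40: heading 315 -> 275
  -- iteration 2/9 --
  FD 6: (4.243,-4.243) -> (4.766,-10.22) [heading=275, draw]
  RT 40: heading 275 -> 235
  -- iteration 3/9 --
  FD 6: (4.766,-10.22) -> (1.324,-15.135) [heading=235, draw]
  RT 40: heading 235 -> 195
  -- iteration 4/9 --
  FD 6: (1.324,-15.135) -> (-4.471,-16.688) [heading=195, draw]
  RT 40: heading 195 -> 155
  -- iteration 5/9 --
  FD 6: (-4.471,-16.688) -> (-9.909,-14.152) [heading=155, draw]
  RT 40: heading 155 -> 115
  -- iteration 6/9 --
  FD 6: (-9.909,-14.152) -> (-12.445,-8.714) [heading=115, draw]
  RT 40: heading 115 -> 75
  -- iteration 7/9 --
  FD 6: (-12.445,-8.714) -> (-10.892,-2.919) [heading=75, draw]
  RT 40: heading 75 -> 35
  -- iteration 8/9 --
  FD 6: (-10.892,-2.919) -> (-5.977,0.523) [heading=35, draw]
  RT 40: heading 35 -> 355
  -- iteration 9/9 --
  FD 6: (-5.977,0.523) -> (0,0) [heading=355, draw]
  RT 40: heading 355 -> 315
]
Final: pos=(0,0), heading=315, 9 segment(s) drawn

Start position: (0, 0)
Final position: (0, 0)
Distance = 0; < 1e-6 -> CLOSED

Answer: yes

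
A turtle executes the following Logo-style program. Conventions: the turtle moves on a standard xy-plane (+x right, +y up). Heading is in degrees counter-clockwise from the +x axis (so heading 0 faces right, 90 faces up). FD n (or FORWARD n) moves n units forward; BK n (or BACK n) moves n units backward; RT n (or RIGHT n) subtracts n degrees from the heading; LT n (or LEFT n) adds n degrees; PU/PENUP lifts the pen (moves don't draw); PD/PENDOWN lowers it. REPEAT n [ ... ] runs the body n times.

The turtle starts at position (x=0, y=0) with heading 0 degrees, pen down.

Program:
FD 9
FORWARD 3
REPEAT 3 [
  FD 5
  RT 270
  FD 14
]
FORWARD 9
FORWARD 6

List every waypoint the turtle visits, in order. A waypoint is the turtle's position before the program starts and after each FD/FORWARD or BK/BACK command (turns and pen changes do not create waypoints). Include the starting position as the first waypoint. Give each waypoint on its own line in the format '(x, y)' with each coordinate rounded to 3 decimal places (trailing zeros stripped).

Answer: (0, 0)
(9, 0)
(12, 0)
(17, 0)
(17, 14)
(17, 19)
(3, 19)
(-2, 19)
(-2, 5)
(-2, -4)
(-2, -10)

Derivation:
Executing turtle program step by step:
Start: pos=(0,0), heading=0, pen down
FD 9: (0,0) -> (9,0) [heading=0, draw]
FD 3: (9,0) -> (12,0) [heading=0, draw]
REPEAT 3 [
  -- iteration 1/3 --
  FD 5: (12,0) -> (17,0) [heading=0, draw]
  RT 270: heading 0 -> 90
  FD 14: (17,0) -> (17,14) [heading=90, draw]
  -- iteration 2/3 --
  FD 5: (17,14) -> (17,19) [heading=90, draw]
  RT 270: heading 90 -> 180
  FD 14: (17,19) -> (3,19) [heading=180, draw]
  -- iteration 3/3 --
  FD 5: (3,19) -> (-2,19) [heading=180, draw]
  RT 270: heading 180 -> 270
  FD 14: (-2,19) -> (-2,5) [heading=270, draw]
]
FD 9: (-2,5) -> (-2,-4) [heading=270, draw]
FD 6: (-2,-4) -> (-2,-10) [heading=270, draw]
Final: pos=(-2,-10), heading=270, 10 segment(s) drawn
Waypoints (11 total):
(0, 0)
(9, 0)
(12, 0)
(17, 0)
(17, 14)
(17, 19)
(3, 19)
(-2, 19)
(-2, 5)
(-2, -4)
(-2, -10)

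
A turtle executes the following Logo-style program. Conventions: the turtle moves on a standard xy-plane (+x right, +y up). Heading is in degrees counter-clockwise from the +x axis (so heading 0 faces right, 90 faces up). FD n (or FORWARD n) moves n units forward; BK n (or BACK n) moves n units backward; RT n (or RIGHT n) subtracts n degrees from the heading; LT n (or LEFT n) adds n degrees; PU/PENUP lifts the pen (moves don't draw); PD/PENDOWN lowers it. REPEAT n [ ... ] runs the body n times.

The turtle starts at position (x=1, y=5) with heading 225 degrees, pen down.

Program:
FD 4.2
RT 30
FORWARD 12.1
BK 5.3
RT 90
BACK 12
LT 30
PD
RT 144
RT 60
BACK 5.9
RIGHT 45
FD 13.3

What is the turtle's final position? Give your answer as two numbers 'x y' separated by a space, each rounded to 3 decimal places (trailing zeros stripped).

Executing turtle program step by step:
Start: pos=(1,5), heading=225, pen down
FD 4.2: (1,5) -> (-1.97,2.03) [heading=225, draw]
RT 30: heading 225 -> 195
FD 12.1: (-1.97,2.03) -> (-13.658,-1.102) [heading=195, draw]
BK 5.3: (-13.658,-1.102) -> (-8.538,0.27) [heading=195, draw]
RT 90: heading 195 -> 105
BK 12: (-8.538,0.27) -> (-5.432,-11.321) [heading=105, draw]
LT 30: heading 105 -> 135
PD: pen down
RT 144: heading 135 -> 351
RT 60: heading 351 -> 291
BK 5.9: (-5.432,-11.321) -> (-7.547,-5.813) [heading=291, draw]
RT 45: heading 291 -> 246
FD 13.3: (-7.547,-5.813) -> (-12.956,-17.963) [heading=246, draw]
Final: pos=(-12.956,-17.963), heading=246, 6 segment(s) drawn

Answer: -12.956 -17.963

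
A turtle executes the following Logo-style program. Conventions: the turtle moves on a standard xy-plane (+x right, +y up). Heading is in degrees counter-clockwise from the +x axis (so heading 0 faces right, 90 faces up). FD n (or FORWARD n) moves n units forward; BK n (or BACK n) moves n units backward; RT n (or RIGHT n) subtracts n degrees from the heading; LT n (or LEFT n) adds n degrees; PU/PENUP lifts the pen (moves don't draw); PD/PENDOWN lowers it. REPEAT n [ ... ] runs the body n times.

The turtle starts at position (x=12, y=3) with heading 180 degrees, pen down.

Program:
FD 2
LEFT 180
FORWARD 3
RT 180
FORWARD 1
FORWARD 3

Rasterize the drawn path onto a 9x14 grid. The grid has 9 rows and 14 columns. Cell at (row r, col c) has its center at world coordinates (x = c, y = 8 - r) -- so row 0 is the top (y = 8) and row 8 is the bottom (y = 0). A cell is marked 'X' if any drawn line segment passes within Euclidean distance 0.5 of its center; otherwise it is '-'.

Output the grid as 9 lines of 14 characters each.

Segment 0: (12,3) -> (10,3)
Segment 1: (10,3) -> (13,3)
Segment 2: (13,3) -> (12,3)
Segment 3: (12,3) -> (9,3)

Answer: --------------
--------------
--------------
--------------
--------------
---------XXXXX
--------------
--------------
--------------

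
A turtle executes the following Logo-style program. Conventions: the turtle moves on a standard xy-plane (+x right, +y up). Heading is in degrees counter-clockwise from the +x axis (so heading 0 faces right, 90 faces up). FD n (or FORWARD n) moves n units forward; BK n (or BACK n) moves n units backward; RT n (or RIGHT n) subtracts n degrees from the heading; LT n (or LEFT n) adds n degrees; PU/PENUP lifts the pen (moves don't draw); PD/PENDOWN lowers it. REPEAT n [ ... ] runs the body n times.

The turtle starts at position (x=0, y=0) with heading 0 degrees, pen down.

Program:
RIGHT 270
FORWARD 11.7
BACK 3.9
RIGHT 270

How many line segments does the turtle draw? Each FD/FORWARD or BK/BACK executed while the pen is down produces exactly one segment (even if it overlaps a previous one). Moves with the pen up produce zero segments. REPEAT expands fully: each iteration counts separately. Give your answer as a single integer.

Answer: 2

Derivation:
Executing turtle program step by step:
Start: pos=(0,0), heading=0, pen down
RT 270: heading 0 -> 90
FD 11.7: (0,0) -> (0,11.7) [heading=90, draw]
BK 3.9: (0,11.7) -> (0,7.8) [heading=90, draw]
RT 270: heading 90 -> 180
Final: pos=(0,7.8), heading=180, 2 segment(s) drawn
Segments drawn: 2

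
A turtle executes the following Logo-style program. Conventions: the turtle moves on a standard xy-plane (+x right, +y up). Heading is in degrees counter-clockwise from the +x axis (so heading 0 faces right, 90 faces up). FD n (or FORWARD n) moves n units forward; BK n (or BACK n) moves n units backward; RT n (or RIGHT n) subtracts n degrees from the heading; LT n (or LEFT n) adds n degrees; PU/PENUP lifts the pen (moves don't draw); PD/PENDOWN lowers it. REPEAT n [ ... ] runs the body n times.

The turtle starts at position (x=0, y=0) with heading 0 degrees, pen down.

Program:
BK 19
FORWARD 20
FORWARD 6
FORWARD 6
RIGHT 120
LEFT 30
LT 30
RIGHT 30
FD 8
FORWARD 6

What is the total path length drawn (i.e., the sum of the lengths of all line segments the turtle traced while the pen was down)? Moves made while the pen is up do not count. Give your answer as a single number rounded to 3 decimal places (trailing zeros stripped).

Answer: 65

Derivation:
Executing turtle program step by step:
Start: pos=(0,0), heading=0, pen down
BK 19: (0,0) -> (-19,0) [heading=0, draw]
FD 20: (-19,0) -> (1,0) [heading=0, draw]
FD 6: (1,0) -> (7,0) [heading=0, draw]
FD 6: (7,0) -> (13,0) [heading=0, draw]
RT 120: heading 0 -> 240
LT 30: heading 240 -> 270
LT 30: heading 270 -> 300
RT 30: heading 300 -> 270
FD 8: (13,0) -> (13,-8) [heading=270, draw]
FD 6: (13,-8) -> (13,-14) [heading=270, draw]
Final: pos=(13,-14), heading=270, 6 segment(s) drawn

Segment lengths:
  seg 1: (0,0) -> (-19,0), length = 19
  seg 2: (-19,0) -> (1,0), length = 20
  seg 3: (1,0) -> (7,0), length = 6
  seg 4: (7,0) -> (13,0), length = 6
  seg 5: (13,0) -> (13,-8), length = 8
  seg 6: (13,-8) -> (13,-14), length = 6
Total = 65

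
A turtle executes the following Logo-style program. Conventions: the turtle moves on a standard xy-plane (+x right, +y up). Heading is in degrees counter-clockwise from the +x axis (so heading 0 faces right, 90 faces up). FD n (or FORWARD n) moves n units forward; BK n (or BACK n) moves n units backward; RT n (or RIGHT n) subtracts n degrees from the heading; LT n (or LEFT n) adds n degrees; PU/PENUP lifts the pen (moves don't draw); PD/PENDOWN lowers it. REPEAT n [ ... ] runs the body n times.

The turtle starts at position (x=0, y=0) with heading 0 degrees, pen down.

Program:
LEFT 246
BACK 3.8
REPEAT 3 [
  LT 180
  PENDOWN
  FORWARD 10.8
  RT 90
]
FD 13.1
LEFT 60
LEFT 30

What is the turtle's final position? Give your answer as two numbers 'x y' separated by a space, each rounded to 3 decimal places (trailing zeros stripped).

Answer: -20.288 13.192

Derivation:
Executing turtle program step by step:
Start: pos=(0,0), heading=0, pen down
LT 246: heading 0 -> 246
BK 3.8: (0,0) -> (1.546,3.471) [heading=246, draw]
REPEAT 3 [
  -- iteration 1/3 --
  LT 180: heading 246 -> 66
  PD: pen down
  FD 10.8: (1.546,3.471) -> (5.938,13.338) [heading=66, draw]
  RT 90: heading 66 -> 336
  -- iteration 2/3 --
  LT 180: heading 336 -> 156
  PD: pen down
  FD 10.8: (5.938,13.338) -> (-3.928,17.731) [heading=156, draw]
  RT 90: heading 156 -> 66
  -- iteration 3/3 --
  LT 180: heading 66 -> 246
  PD: pen down
  FD 10.8: (-3.928,17.731) -> (-8.321,7.864) [heading=246, draw]
  RT 90: heading 246 -> 156
]
FD 13.1: (-8.321,7.864) -> (-20.288,13.192) [heading=156, draw]
LT 60: heading 156 -> 216
LT 30: heading 216 -> 246
Final: pos=(-20.288,13.192), heading=246, 5 segment(s) drawn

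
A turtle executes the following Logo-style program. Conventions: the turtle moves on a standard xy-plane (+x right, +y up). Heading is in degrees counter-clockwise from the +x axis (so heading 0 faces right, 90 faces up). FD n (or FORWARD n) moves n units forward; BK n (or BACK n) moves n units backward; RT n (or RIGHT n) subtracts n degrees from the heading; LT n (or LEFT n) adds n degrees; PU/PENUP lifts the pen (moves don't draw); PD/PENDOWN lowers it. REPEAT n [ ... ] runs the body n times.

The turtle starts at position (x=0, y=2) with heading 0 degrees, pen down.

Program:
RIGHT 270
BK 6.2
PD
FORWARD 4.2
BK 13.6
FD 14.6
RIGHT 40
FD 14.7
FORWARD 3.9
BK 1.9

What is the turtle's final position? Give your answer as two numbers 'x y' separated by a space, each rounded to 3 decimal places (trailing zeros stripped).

Executing turtle program step by step:
Start: pos=(0,2), heading=0, pen down
RT 270: heading 0 -> 90
BK 6.2: (0,2) -> (0,-4.2) [heading=90, draw]
PD: pen down
FD 4.2: (0,-4.2) -> (0,0) [heading=90, draw]
BK 13.6: (0,0) -> (0,-13.6) [heading=90, draw]
FD 14.6: (0,-13.6) -> (0,1) [heading=90, draw]
RT 40: heading 90 -> 50
FD 14.7: (0,1) -> (9.449,12.261) [heading=50, draw]
FD 3.9: (9.449,12.261) -> (11.956,15.248) [heading=50, draw]
BK 1.9: (11.956,15.248) -> (10.735,13.793) [heading=50, draw]
Final: pos=(10.735,13.793), heading=50, 7 segment(s) drawn

Answer: 10.735 13.793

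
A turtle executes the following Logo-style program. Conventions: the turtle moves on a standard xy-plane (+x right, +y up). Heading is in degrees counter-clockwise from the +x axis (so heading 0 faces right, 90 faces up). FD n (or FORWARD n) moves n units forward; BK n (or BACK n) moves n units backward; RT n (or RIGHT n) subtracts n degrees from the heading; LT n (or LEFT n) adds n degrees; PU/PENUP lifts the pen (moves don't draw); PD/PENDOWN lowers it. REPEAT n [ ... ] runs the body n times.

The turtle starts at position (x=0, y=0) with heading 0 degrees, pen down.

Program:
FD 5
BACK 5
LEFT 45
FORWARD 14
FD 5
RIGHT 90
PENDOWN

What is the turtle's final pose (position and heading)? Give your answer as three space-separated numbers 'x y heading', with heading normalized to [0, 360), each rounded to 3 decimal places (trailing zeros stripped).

Answer: 13.435 13.435 315

Derivation:
Executing turtle program step by step:
Start: pos=(0,0), heading=0, pen down
FD 5: (0,0) -> (5,0) [heading=0, draw]
BK 5: (5,0) -> (0,0) [heading=0, draw]
LT 45: heading 0 -> 45
FD 14: (0,0) -> (9.899,9.899) [heading=45, draw]
FD 5: (9.899,9.899) -> (13.435,13.435) [heading=45, draw]
RT 90: heading 45 -> 315
PD: pen down
Final: pos=(13.435,13.435), heading=315, 4 segment(s) drawn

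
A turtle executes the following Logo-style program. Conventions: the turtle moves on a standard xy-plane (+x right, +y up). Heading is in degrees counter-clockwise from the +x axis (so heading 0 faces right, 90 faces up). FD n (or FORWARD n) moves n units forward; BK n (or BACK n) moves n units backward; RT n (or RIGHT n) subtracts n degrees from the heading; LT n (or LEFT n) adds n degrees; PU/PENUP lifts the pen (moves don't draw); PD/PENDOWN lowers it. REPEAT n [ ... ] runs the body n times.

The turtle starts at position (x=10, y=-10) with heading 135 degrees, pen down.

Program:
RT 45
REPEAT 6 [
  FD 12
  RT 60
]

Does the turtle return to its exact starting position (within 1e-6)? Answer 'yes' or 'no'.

Answer: yes

Derivation:
Executing turtle program step by step:
Start: pos=(10,-10), heading=135, pen down
RT 45: heading 135 -> 90
REPEAT 6 [
  -- iteration 1/6 --
  FD 12: (10,-10) -> (10,2) [heading=90, draw]
  RT 60: heading 90 -> 30
  -- iteration 2/6 --
  FD 12: (10,2) -> (20.392,8) [heading=30, draw]
  RT 60: heading 30 -> 330
  -- iteration 3/6 --
  FD 12: (20.392,8) -> (30.785,2) [heading=330, draw]
  RT 60: heading 330 -> 270
  -- iteration 4/6 --
  FD 12: (30.785,2) -> (30.785,-10) [heading=270, draw]
  RT 60: heading 270 -> 210
  -- iteration 5/6 --
  FD 12: (30.785,-10) -> (20.392,-16) [heading=210, draw]
  RT 60: heading 210 -> 150
  -- iteration 6/6 --
  FD 12: (20.392,-16) -> (10,-10) [heading=150, draw]
  RT 60: heading 150 -> 90
]
Final: pos=(10,-10), heading=90, 6 segment(s) drawn

Start position: (10, -10)
Final position: (10, -10)
Distance = 0; < 1e-6 -> CLOSED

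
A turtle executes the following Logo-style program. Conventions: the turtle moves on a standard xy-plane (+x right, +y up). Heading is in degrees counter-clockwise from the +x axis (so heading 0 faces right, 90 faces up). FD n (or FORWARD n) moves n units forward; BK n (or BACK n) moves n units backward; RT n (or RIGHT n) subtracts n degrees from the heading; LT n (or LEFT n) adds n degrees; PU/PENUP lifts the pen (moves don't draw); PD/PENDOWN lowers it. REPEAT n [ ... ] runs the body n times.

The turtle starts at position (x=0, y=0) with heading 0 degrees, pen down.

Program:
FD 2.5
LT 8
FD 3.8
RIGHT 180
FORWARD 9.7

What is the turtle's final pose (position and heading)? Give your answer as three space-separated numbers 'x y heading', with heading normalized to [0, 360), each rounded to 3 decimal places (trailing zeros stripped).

Executing turtle program step by step:
Start: pos=(0,0), heading=0, pen down
FD 2.5: (0,0) -> (2.5,0) [heading=0, draw]
LT 8: heading 0 -> 8
FD 3.8: (2.5,0) -> (6.263,0.529) [heading=8, draw]
RT 180: heading 8 -> 188
FD 9.7: (6.263,0.529) -> (-3.343,-0.821) [heading=188, draw]
Final: pos=(-3.343,-0.821), heading=188, 3 segment(s) drawn

Answer: -3.343 -0.821 188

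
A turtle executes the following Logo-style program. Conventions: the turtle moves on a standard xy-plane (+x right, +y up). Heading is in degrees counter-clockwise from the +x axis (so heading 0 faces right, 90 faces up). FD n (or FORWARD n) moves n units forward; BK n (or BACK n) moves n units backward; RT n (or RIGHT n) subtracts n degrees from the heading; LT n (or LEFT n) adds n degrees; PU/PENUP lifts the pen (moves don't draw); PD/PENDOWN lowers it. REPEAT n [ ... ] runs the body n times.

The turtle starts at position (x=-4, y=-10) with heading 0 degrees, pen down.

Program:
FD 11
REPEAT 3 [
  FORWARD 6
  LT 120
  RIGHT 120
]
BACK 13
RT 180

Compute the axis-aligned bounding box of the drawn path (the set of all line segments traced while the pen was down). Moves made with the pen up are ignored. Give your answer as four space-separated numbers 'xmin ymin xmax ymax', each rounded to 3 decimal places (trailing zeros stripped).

Answer: -4 -10 25 -10

Derivation:
Executing turtle program step by step:
Start: pos=(-4,-10), heading=0, pen down
FD 11: (-4,-10) -> (7,-10) [heading=0, draw]
REPEAT 3 [
  -- iteration 1/3 --
  FD 6: (7,-10) -> (13,-10) [heading=0, draw]
  LT 120: heading 0 -> 120
  RT 120: heading 120 -> 0
  -- iteration 2/3 --
  FD 6: (13,-10) -> (19,-10) [heading=0, draw]
  LT 120: heading 0 -> 120
  RT 120: heading 120 -> 0
  -- iteration 3/3 --
  FD 6: (19,-10) -> (25,-10) [heading=0, draw]
  LT 120: heading 0 -> 120
  RT 120: heading 120 -> 0
]
BK 13: (25,-10) -> (12,-10) [heading=0, draw]
RT 180: heading 0 -> 180
Final: pos=(12,-10), heading=180, 5 segment(s) drawn

Segment endpoints: x in {-4, 7, 12, 13, 19, 25}, y in {-10}
xmin=-4, ymin=-10, xmax=25, ymax=-10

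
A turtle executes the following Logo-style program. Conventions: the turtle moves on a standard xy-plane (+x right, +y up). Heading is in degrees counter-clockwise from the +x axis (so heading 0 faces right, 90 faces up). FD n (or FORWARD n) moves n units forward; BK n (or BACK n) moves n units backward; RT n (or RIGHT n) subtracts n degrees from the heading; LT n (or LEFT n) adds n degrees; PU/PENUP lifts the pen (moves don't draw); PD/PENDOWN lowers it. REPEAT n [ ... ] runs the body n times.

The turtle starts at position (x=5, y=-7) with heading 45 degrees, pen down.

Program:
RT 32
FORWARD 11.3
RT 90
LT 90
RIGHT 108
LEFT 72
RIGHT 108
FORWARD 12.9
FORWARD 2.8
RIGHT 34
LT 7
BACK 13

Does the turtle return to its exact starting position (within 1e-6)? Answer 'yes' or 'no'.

Answer: no

Derivation:
Executing turtle program step by step:
Start: pos=(5,-7), heading=45, pen down
RT 32: heading 45 -> 13
FD 11.3: (5,-7) -> (16.01,-4.458) [heading=13, draw]
RT 90: heading 13 -> 283
LT 90: heading 283 -> 13
RT 108: heading 13 -> 265
LT 72: heading 265 -> 337
RT 108: heading 337 -> 229
FD 12.9: (16.01,-4.458) -> (7.547,-14.194) [heading=229, draw]
FD 2.8: (7.547,-14.194) -> (5.71,-16.307) [heading=229, draw]
RT 34: heading 229 -> 195
LT 7: heading 195 -> 202
BK 13: (5.71,-16.307) -> (17.764,-11.437) [heading=202, draw]
Final: pos=(17.764,-11.437), heading=202, 4 segment(s) drawn

Start position: (5, -7)
Final position: (17.764, -11.437)
Distance = 13.513; >= 1e-6 -> NOT closed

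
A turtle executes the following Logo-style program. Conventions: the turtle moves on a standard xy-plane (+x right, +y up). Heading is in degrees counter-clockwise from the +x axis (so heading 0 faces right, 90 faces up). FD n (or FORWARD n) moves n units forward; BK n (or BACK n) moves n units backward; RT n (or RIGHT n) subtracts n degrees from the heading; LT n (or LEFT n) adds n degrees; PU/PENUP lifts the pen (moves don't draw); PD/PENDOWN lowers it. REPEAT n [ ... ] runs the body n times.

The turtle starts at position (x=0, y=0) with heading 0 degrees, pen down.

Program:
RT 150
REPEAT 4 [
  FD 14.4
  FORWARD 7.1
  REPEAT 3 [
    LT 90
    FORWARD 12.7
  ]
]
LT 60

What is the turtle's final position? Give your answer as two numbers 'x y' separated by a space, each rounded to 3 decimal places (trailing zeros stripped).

Answer: 0 0

Derivation:
Executing turtle program step by step:
Start: pos=(0,0), heading=0, pen down
RT 150: heading 0 -> 210
REPEAT 4 [
  -- iteration 1/4 --
  FD 14.4: (0,0) -> (-12.471,-7.2) [heading=210, draw]
  FD 7.1: (-12.471,-7.2) -> (-18.62,-10.75) [heading=210, draw]
  REPEAT 3 [
    -- iteration 1/3 --
    LT 90: heading 210 -> 300
    FD 12.7: (-18.62,-10.75) -> (-12.27,-21.749) [heading=300, draw]
    -- iteration 2/3 --
    LT 90: heading 300 -> 30
    FD 12.7: (-12.27,-21.749) -> (-1.271,-15.399) [heading=30, draw]
    -- iteration 3/3 --
    LT 90: heading 30 -> 120
    FD 12.7: (-1.271,-15.399) -> (-7.621,-4.4) [heading=120, draw]
  ]
  -- iteration 2/4 --
  FD 14.4: (-7.621,-4.4) -> (-14.821,8.071) [heading=120, draw]
  FD 7.1: (-14.821,8.071) -> (-18.371,14.22) [heading=120, draw]
  REPEAT 3 [
    -- iteration 1/3 --
    LT 90: heading 120 -> 210
    FD 12.7: (-18.371,14.22) -> (-29.37,7.87) [heading=210, draw]
    -- iteration 2/3 --
    LT 90: heading 210 -> 300
    FD 12.7: (-29.37,7.87) -> (-23.02,-3.129) [heading=300, draw]
    -- iteration 3/3 --
    LT 90: heading 300 -> 30
    FD 12.7: (-23.02,-3.129) -> (-12.021,3.221) [heading=30, draw]
  ]
  -- iteration 3/4 --
  FD 14.4: (-12.021,3.221) -> (0.45,10.421) [heading=30, draw]
  FD 7.1: (0.45,10.421) -> (6.599,13.971) [heading=30, draw]
  REPEAT 3 [
    -- iteration 1/3 --
    LT 90: heading 30 -> 120
    FD 12.7: (6.599,13.971) -> (0.249,24.97) [heading=120, draw]
    -- iteration 2/3 --
    LT 90: heading 120 -> 210
    FD 12.7: (0.249,24.97) -> (-10.75,18.62) [heading=210, draw]
    -- iteration 3/3 --
    LT 90: heading 210 -> 300
    FD 12.7: (-10.75,18.62) -> (-4.4,7.621) [heading=300, draw]
  ]
  -- iteration 4/4 --
  FD 14.4: (-4.4,7.621) -> (2.8,-4.85) [heading=300, draw]
  FD 7.1: (2.8,-4.85) -> (6.35,-10.999) [heading=300, draw]
  REPEAT 3 [
    -- iteration 1/3 --
    LT 90: heading 300 -> 30
    FD 12.7: (6.35,-10.999) -> (17.349,-4.649) [heading=30, draw]
    -- iteration 2/3 --
    LT 90: heading 30 -> 120
    FD 12.7: (17.349,-4.649) -> (10.999,6.35) [heading=120, draw]
    -- iteration 3/3 --
    LT 90: heading 120 -> 210
    FD 12.7: (10.999,6.35) -> (0,0) [heading=210, draw]
  ]
]
LT 60: heading 210 -> 270
Final: pos=(0,0), heading=270, 20 segment(s) drawn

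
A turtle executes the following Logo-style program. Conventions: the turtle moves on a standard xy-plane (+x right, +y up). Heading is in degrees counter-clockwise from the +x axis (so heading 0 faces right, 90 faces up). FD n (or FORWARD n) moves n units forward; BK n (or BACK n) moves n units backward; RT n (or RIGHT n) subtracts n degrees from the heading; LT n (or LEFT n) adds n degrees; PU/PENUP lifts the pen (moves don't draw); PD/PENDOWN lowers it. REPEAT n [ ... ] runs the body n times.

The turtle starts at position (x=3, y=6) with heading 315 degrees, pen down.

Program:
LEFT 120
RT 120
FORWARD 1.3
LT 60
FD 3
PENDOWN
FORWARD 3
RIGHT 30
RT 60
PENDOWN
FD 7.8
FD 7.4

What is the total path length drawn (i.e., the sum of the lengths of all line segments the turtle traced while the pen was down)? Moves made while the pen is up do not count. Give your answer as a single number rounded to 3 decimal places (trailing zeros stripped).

Executing turtle program step by step:
Start: pos=(3,6), heading=315, pen down
LT 120: heading 315 -> 75
RT 120: heading 75 -> 315
FD 1.3: (3,6) -> (3.919,5.081) [heading=315, draw]
LT 60: heading 315 -> 15
FD 3: (3.919,5.081) -> (6.817,5.857) [heading=15, draw]
PD: pen down
FD 3: (6.817,5.857) -> (9.715,6.634) [heading=15, draw]
RT 30: heading 15 -> 345
RT 60: heading 345 -> 285
PD: pen down
FD 7.8: (9.715,6.634) -> (11.734,-0.901) [heading=285, draw]
FD 7.4: (11.734,-0.901) -> (13.649,-8.048) [heading=285, draw]
Final: pos=(13.649,-8.048), heading=285, 5 segment(s) drawn

Segment lengths:
  seg 1: (3,6) -> (3.919,5.081), length = 1.3
  seg 2: (3.919,5.081) -> (6.817,5.857), length = 3
  seg 3: (6.817,5.857) -> (9.715,6.634), length = 3
  seg 4: (9.715,6.634) -> (11.734,-0.901), length = 7.8
  seg 5: (11.734,-0.901) -> (13.649,-8.048), length = 7.4
Total = 22.5

Answer: 22.5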